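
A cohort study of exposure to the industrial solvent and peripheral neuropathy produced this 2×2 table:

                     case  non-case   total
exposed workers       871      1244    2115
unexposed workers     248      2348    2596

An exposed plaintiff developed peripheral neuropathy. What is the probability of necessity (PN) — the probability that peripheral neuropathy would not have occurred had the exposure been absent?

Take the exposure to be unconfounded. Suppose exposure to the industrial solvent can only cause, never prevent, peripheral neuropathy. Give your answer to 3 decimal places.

p₁ = P(outcome | exposed) = 871/2115 = 0.41182
p₀ = P(outcome | unexposed) = 248/2596 = 0.095532
Under exogeneity and monotonicity, PN = (p₁ − p₀) / p₁.
PN = (0.41182 − 0.095532) / 0.41182 = 0.31629 / 0.41182 ≈ 0.7680

PN ≈ 0.768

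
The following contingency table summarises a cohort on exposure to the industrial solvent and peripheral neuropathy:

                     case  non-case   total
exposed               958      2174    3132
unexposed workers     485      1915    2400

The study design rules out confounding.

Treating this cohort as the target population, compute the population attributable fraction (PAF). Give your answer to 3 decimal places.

PAF ≈ 0.225

p₁ = P(outcome | exposed) = 958/3132 = 0.30587
p₀ = P(outcome | unexposed) = 485/2400 = 0.20208
Exposure prevalence π = 3132/5532 = 0.56616; overall risk P(Y=1) = 0.26085.
Under exogeneity, PAF = [P(Y=1) − p₀]/P(Y=1).
PAF = (0.26085 − 0.20208) / 0.26085 ≈ 0.2253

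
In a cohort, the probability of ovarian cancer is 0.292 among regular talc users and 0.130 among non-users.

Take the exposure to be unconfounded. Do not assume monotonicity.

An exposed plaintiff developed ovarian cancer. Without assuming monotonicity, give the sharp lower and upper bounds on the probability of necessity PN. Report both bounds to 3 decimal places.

Let p₁ = 0.292, p₀ = 0.13.
Under exogeneity alone the bounds on PN are max{0,(p₁−p₀)/p₁} ≤ PN ≤ min{1,(1−p₀)/p₁}.
  lower = (p₁ − p₀)/p₁ = 0.162 / 0.292 ≈ 0.5548
  upper = min{1, (1 − p₀)/p₁} = 0.87 / 0.292 ≈ 2.9795 → capped at 1

0.555 ≤ PN ≤ 1.000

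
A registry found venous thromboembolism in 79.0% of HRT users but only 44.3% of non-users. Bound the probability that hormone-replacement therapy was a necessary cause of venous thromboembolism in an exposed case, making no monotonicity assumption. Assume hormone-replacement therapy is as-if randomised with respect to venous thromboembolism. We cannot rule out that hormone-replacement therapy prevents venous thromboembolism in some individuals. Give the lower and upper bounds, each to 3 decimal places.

0.439 ≤ PN ≤ 0.705

p₁ = 0.79, p₀ = 0.443.
Under exogeneity alone the bounds on PN are max{0,(p₁−p₀)/p₁} ≤ PN ≤ min{1,(1−p₀)/p₁}.
  lower = (p₁ − p₀)/p₁ = 0.347 / 0.79 ≈ 0.4392
  upper = min{1, (1 − p₀)/p₁} = 0.557 / 0.79 ≈ 0.7051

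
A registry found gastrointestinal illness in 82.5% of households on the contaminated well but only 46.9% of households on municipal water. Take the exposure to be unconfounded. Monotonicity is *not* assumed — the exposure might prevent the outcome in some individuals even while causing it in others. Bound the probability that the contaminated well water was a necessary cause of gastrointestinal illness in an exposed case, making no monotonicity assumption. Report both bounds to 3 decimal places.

0.432 ≤ PN ≤ 0.644

p₁ = 0.825, p₀ = 0.469.
Under exogeneity alone the bounds on PN are max{0,(p₁−p₀)/p₁} ≤ PN ≤ min{1,(1−p₀)/p₁}.
  lower = (p₁ − p₀)/p₁ = 0.356 / 0.825 ≈ 0.4315
  upper = min{1, (1 − p₀)/p₁} = 0.531 / 0.825 ≈ 0.6436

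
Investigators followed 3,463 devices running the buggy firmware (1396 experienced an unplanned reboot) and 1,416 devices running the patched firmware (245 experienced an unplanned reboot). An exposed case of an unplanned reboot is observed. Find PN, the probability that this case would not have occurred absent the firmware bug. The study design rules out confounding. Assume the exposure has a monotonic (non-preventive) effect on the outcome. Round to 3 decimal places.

PN ≈ 0.571

p₁ = P(outcome | exposed) = 1396/3463 = 0.40312
p₀ = P(outcome | unexposed) = 245/1416 = 0.17302
Under exogeneity and monotonicity, PN = (p₁ − p₀) / p₁.
PN = (0.40312 − 0.17302) / 0.40312 = 0.2301 / 0.40312 ≈ 0.5708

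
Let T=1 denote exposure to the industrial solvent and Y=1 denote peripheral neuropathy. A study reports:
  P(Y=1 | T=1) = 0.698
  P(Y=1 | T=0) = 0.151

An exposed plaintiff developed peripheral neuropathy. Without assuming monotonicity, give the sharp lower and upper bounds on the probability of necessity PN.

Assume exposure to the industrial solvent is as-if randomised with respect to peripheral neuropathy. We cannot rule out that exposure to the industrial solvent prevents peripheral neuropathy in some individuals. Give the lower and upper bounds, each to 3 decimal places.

0.784 ≤ PN ≤ 1.000

Let p₁ = 0.698, p₀ = 0.151.
Under exogeneity alone the bounds on PN are max{0,(p₁−p₀)/p₁} ≤ PN ≤ min{1,(1−p₀)/p₁}.
  lower = (p₁ − p₀)/p₁ = 0.547 / 0.698 ≈ 0.7837
  upper = min{1, (1 − p₀)/p₁} = 0.849 / 0.698 ≈ 1.2163 → capped at 1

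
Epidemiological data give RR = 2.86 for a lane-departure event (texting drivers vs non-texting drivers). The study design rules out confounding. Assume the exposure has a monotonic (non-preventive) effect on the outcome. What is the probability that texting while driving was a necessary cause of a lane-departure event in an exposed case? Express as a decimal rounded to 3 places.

PN ≈ 0.650

Under exogeneity and monotonicity, PN = (RR − 1) / RR = 1 − 1/RR.
PN = (2.86 − 1) / 2.86 = 1.86 / 2.86 ≈ 0.6503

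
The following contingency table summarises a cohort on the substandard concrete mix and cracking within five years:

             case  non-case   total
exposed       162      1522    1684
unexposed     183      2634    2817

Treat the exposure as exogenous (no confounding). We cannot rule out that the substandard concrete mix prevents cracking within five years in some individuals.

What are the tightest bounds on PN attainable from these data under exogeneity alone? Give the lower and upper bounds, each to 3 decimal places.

0.325 ≤ PN ≤ 1.000

p₁ = P(outcome | exposed) = 162/1684 = 0.0962
p₀ = P(outcome | unexposed) = 183/2817 = 0.064963
Under exogeneity alone the bounds on PN are max{0,(p₁−p₀)/p₁} ≤ PN ≤ min{1,(1−p₀)/p₁}.
  lower = (p₁ − p₀)/p₁ = 0.031237 / 0.0962 ≈ 0.3247
  upper = min{1, (1 − p₀)/p₁} = 0.93504 / 0.0962 ≈ 9.7198 → capped at 1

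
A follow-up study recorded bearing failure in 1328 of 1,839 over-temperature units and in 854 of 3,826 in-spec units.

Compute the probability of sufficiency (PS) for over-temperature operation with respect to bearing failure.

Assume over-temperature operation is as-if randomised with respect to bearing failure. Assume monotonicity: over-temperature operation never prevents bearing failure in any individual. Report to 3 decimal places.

PS ≈ 0.642

p₁ = P(outcome | exposed) = 1328/1839 = 0.72213
p₀ = P(outcome | unexposed) = 854/3826 = 0.22321
Under exogeneity and monotonicity, PS = (p₁ − p₀) / (1 − p₀).
PS = (0.72213 − 0.22321) / (1 − 0.22321) = 0.49892 / 0.77679 ≈ 0.6423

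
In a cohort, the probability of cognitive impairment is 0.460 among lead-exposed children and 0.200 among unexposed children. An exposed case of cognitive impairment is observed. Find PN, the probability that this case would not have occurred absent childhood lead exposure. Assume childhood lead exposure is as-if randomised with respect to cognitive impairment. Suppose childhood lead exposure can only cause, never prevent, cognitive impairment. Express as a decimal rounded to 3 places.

Let p₁ = 0.46, p₀ = 0.2.
Under exogeneity and monotonicity, PN = (p₁ − p₀) / p₁.
PN = (0.46 − 0.2) / 0.46 = 0.26 / 0.46 ≈ 0.5652

PN ≈ 0.565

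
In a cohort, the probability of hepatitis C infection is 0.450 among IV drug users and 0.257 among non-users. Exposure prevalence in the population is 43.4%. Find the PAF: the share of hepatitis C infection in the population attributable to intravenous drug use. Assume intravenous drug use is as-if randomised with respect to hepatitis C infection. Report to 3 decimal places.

PAF ≈ 0.246

Let p₁ = 0.45, p₀ = 0.257.
Overall risk P(Y=1) = π·p₁ + (1−π)·p₀ = 0.434×0.45 + 0.566×0.257 = 0.34076.
Under exogeneity, PAF = [P(Y=1) − p₀] / P(Y=1).
PAF = (0.34076 − 0.257) / 0.34076 ≈ 0.2458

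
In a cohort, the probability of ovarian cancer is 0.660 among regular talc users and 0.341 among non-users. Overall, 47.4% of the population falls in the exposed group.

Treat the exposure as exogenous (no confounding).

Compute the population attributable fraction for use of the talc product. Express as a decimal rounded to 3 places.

PAF ≈ 0.307

Let p₁ = 0.66, p₀ = 0.341.
Overall risk P(Y=1) = π·p₁ + (1−π)·p₀ = 0.474×0.66 + 0.526×0.341 = 0.49221.
Under exogeneity, PAF = [P(Y=1) − p₀] / P(Y=1).
PAF = (0.49221 − 0.341) / 0.49221 ≈ 0.3072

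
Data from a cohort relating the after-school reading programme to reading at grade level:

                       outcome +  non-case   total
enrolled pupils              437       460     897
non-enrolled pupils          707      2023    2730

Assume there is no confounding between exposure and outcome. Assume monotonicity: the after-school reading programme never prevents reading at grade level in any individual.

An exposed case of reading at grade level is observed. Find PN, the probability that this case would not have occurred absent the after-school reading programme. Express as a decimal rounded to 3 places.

p₁ = P(outcome | exposed) = 437/897 = 0.48718
p₀ = P(outcome | unexposed) = 707/2730 = 0.25897
Under exogeneity and monotonicity, PN = (p₁ − p₀) / p₁.
PN = (0.48718 − 0.25897) / 0.48718 = 0.22821 / 0.48718 ≈ 0.4684

PN ≈ 0.468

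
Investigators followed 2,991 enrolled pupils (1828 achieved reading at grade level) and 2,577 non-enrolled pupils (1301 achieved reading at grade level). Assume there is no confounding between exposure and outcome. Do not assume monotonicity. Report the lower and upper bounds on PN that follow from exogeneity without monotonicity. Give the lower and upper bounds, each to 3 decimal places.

p₁ = P(outcome | exposed) = 1828/2991 = 0.61117
p₀ = P(outcome | unexposed) = 1301/2577 = 0.50485
Under exogeneity alone the bounds on PN are max{0,(p₁−p₀)/p₁} ≤ PN ≤ min{1,(1−p₀)/p₁}.
  lower = (p₁ − p₀)/p₁ = 0.10632 / 0.61117 ≈ 0.1740
  upper = min{1, (1 − p₀)/p₁} = 0.49515 / 0.61117 ≈ 0.8102

0.174 ≤ PN ≤ 0.810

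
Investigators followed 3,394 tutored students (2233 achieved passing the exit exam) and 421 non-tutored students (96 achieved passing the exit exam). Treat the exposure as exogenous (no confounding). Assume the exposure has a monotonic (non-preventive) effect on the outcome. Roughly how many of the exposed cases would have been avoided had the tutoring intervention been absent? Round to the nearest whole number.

about 1459 cases

p₁ = P(outcome | exposed) = 2233/3394 = 0.65793
p₀ = P(outcome | unexposed) = 96/421 = 0.22803
PN = (p₁ − p₀)/p₁ = (0.65793 − 0.22803) / 0.65793 ≈ 0.65341.
Attributable cases ≈ PN × (exposed cases) = 0.65341 × 2233 ≈ 1459.07.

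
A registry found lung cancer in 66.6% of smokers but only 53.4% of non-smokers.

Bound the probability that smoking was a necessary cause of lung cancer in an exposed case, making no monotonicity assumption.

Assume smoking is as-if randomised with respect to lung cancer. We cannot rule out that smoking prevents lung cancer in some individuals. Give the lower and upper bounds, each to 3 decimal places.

p₁ = 0.666, p₀ = 0.534.
Under exogeneity alone the bounds on PN are max{0,(p₁−p₀)/p₁} ≤ PN ≤ min{1,(1−p₀)/p₁}.
  lower = (p₁ − p₀)/p₁ = 0.132 / 0.666 ≈ 0.1982
  upper = min{1, (1 − p₀)/p₁} = 0.466 / 0.666 ≈ 0.6997

0.198 ≤ PN ≤ 0.700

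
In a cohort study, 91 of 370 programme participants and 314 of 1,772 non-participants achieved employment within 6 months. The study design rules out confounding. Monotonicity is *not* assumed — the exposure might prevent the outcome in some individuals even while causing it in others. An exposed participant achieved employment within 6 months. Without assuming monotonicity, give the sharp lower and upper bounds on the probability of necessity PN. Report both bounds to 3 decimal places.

p₁ = P(outcome | exposed) = 91/370 = 0.24595
p₀ = P(outcome | unexposed) = 314/1772 = 0.1772
Under exogeneity alone the bounds on PN are max{0,(p₁−p₀)/p₁} ≤ PN ≤ min{1,(1−p₀)/p₁}.
  lower = (p₁ − p₀)/p₁ = 0.068745 / 0.24595 ≈ 0.2795
  upper = min{1, (1 − p₀)/p₁} = 0.8228 / 0.24595 ≈ 3.3454 → capped at 1

0.280 ≤ PN ≤ 1.000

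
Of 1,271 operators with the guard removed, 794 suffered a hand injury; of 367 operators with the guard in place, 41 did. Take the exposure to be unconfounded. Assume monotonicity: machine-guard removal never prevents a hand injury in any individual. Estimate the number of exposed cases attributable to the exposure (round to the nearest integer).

about 652 cases

p₁ = P(outcome | exposed) = 794/1271 = 0.6247
p₀ = P(outcome | unexposed) = 41/367 = 0.11172
PN = (p₁ − p₀)/p₁ = (0.6247 − 0.11172) / 0.6247 ≈ 0.82117.
Attributable cases ≈ PN × (exposed cases) = 0.82117 × 794 ≈ 652.01.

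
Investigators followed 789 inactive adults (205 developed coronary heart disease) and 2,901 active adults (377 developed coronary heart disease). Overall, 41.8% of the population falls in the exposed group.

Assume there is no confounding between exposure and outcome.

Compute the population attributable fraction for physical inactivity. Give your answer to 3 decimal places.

PAF ≈ 0.295

p₁ = P(outcome | exposed) = 205/789 = 0.25982
p₀ = P(outcome | unexposed) = 377/2901 = 0.12996
Overall risk P(Y=1) = π·p₁ + (1−π)·p₀ = 0.418×0.25982 + 0.582×0.12996 = 0.18424.
Under exogeneity, PAF = [P(Y=1) − p₀] / P(Y=1).
PAF = (0.18424 − 0.12996) / 0.18424 ≈ 0.2946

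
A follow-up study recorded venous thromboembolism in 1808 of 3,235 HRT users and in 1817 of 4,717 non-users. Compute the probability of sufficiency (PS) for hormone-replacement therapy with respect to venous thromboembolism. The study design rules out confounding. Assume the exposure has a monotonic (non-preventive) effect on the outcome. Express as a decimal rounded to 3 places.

PS ≈ 0.283

p₁ = P(outcome | exposed) = 1808/3235 = 0.55889
p₀ = P(outcome | unexposed) = 1817/4717 = 0.3852
Under exogeneity and monotonicity, PS = (p₁ − p₀) / (1 − p₀).
PS = (0.55889 − 0.3852) / (1 − 0.3852) = 0.17368 / 0.6148 ≈ 0.2825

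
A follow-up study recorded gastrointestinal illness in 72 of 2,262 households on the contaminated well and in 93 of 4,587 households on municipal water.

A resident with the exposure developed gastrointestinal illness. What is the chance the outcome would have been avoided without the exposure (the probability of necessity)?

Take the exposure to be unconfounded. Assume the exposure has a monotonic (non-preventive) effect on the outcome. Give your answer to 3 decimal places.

p₁ = P(outcome | exposed) = 72/2262 = 0.03183
p₀ = P(outcome | unexposed) = 93/4587 = 0.020275
Under exogeneity and monotonicity, PN = (p₁ − p₀) / p₁.
PN = (0.03183 − 0.020275) / 0.03183 = 0.011556 / 0.03183 ≈ 0.3630

PN ≈ 0.363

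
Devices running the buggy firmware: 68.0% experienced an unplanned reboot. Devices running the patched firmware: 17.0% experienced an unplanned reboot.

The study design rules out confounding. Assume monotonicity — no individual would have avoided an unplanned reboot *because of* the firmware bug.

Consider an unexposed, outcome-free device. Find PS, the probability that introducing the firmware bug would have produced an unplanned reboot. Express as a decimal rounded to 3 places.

p₁ = 0.68, p₀ = 0.17.
Under exogeneity and monotonicity, PS = (p₁ − p₀) / (1 − p₀).
PS = (0.68 − 0.17) / (1 − 0.17) = 0.51 / 0.83 ≈ 0.6145

PS ≈ 0.614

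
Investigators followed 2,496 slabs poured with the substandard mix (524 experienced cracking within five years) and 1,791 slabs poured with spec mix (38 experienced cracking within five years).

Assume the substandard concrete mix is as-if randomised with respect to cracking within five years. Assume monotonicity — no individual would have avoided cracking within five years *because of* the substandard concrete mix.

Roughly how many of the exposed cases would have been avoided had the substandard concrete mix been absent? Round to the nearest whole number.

about 471 cases

p₁ = P(outcome | exposed) = 524/2496 = 0.20994
p₀ = P(outcome | unexposed) = 38/1791 = 0.021217
PN = (p₁ − p₀)/p₁ = (0.20994 − 0.021217) / 0.20994 ≈ 0.89893.
Attributable cases ≈ PN × (exposed cases) = 0.89893 × 524 ≈ 471.04.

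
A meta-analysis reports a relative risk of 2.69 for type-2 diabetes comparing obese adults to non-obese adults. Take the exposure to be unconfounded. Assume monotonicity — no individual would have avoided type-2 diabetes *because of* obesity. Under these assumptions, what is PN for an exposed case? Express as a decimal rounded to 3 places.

PN ≈ 0.628

Under exogeneity and monotonicity, PN = (RR − 1) / RR = 1 − 1/RR.
PN = (2.69 − 1) / 2.69 = 1.69 / 2.69 ≈ 0.6283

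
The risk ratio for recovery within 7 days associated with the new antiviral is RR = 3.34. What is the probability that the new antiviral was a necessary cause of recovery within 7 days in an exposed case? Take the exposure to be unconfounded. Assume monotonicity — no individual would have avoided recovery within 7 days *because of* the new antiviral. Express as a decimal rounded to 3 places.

Under exogeneity and monotonicity, PN = (RR − 1) / RR = 1 − 1/RR.
PN = (3.34 − 1) / 3.34 = 2.34 / 3.34 ≈ 0.7006

PN ≈ 0.701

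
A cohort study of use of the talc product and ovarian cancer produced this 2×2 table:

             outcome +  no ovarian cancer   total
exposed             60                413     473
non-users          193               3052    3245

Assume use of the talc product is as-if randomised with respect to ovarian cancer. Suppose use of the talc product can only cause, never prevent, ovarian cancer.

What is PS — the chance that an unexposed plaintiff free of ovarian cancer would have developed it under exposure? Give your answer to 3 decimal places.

PS ≈ 0.072

p₁ = P(outcome | exposed) = 60/473 = 0.12685
p₀ = P(outcome | unexposed) = 193/3245 = 0.059476
Under exogeneity and monotonicity, PS = (p₁ − p₀)/(1 − p₀).
PS = (0.12685 − 0.059476) / 0.94052 ≈ 0.0716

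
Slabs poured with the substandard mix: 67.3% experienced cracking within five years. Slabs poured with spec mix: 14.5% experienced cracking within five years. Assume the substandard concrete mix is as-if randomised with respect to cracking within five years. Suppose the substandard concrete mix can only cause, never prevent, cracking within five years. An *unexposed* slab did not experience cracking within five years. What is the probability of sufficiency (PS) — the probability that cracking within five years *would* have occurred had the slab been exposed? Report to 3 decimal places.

p₁ = 0.673, p₀ = 0.145.
Under exogeneity and monotonicity, PS = (p₁ − p₀) / (1 − p₀).
PS = (0.673 − 0.145) / (1 − 0.145) = 0.528 / 0.855 ≈ 0.6175

PS ≈ 0.618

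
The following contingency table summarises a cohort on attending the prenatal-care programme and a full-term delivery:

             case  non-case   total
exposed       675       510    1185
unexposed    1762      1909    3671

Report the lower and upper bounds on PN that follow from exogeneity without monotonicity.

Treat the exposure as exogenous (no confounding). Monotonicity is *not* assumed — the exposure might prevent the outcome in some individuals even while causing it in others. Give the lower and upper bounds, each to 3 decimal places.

0.157 ≤ PN ≤ 0.913

p₁ = P(outcome | exposed) = 675/1185 = 0.56962
p₀ = P(outcome | unexposed) = 1762/3671 = 0.47998
Under exogeneity alone the bounds on PN are max{0,(p₁−p₀)/p₁} ≤ PN ≤ min{1,(1−p₀)/p₁}.
  lower = (p₁ − p₀)/p₁ = 0.089642 / 0.56962 ≈ 0.1574
  upper = min{1, (1 − p₀)/p₁} = 0.52002 / 0.56962 ≈ 0.9129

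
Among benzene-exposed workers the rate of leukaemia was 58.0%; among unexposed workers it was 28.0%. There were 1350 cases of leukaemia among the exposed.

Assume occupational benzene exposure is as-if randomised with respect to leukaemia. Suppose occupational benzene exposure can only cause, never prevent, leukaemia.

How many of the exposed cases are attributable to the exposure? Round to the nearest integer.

p₁ = 0.58, p₀ = 0.28.
PN = (p₁ − p₀)/p₁ = (0.58 − 0.28) / 0.58 ≈ 0.51724.
Attributable cases ≈ PN × (exposed cases) = 0.51724 × 1350 ≈ 698.28.

about 698 cases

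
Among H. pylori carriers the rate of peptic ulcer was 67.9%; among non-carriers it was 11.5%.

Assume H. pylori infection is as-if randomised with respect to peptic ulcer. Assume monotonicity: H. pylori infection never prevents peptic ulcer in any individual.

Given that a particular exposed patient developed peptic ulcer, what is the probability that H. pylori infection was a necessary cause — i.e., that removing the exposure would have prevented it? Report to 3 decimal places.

PN ≈ 0.831

p₁ = 0.679, p₀ = 0.115.
Under exogeneity and monotonicity, PN = (p₁ − p₀) / p₁.
PN = (0.679 − 0.115) / 0.679 = 0.564 / 0.679 ≈ 0.8306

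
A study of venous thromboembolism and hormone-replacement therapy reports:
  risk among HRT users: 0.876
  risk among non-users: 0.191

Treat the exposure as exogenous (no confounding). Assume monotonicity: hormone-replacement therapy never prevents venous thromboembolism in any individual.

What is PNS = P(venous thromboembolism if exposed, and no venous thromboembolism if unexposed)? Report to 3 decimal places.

PNS ≈ 0.685

Let p₁ = 0.876, p₀ = 0.191.
Under exogeneity and monotonicity, PNS = p₁ − p₀.
PNS = 0.876 − 0.191 = 0.685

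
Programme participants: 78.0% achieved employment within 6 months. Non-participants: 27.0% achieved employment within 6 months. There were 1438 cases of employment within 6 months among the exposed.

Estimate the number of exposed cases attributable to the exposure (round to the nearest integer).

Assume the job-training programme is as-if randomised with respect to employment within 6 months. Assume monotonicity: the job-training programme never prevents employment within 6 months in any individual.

p₁ = 0.78, p₀ = 0.27.
PN = (p₁ − p₀)/p₁ = (0.78 − 0.27) / 0.78 ≈ 0.65385.
Attributable cases ≈ PN × (exposed cases) = 0.65385 × 1438 ≈ 940.23.

about 940 cases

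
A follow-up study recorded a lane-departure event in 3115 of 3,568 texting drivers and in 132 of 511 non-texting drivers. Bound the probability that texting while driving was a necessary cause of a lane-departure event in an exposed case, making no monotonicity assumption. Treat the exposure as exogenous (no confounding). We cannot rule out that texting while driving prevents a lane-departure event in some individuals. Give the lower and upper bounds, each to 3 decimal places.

0.704 ≤ PN ≤ 0.850

p₁ = P(outcome | exposed) = 3115/3568 = 0.87304
p₀ = P(outcome | unexposed) = 132/511 = 0.25832
Under exogeneity alone the bounds on PN are max{0,(p₁−p₀)/p₁} ≤ PN ≤ min{1,(1−p₀)/p₁}.
  lower = (p₁ − p₀)/p₁ = 0.61472 / 0.87304 ≈ 0.7041
  upper = min{1, (1 − p₀)/p₁} = 0.74168 / 0.87304 ≈ 0.8495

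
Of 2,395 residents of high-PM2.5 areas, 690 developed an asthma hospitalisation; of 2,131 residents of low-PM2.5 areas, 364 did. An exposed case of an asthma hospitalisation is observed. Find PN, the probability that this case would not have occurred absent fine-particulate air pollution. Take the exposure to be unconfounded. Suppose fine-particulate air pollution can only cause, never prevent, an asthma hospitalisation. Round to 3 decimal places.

PN ≈ 0.407

p₁ = P(outcome | exposed) = 690/2395 = 0.2881
p₀ = P(outcome | unexposed) = 364/2131 = 0.17081
Under exogeneity and monotonicity, PN = (p₁ − p₀) / p₁.
PN = (0.2881 − 0.17081) / 0.2881 = 0.11729 / 0.2881 ≈ 0.4071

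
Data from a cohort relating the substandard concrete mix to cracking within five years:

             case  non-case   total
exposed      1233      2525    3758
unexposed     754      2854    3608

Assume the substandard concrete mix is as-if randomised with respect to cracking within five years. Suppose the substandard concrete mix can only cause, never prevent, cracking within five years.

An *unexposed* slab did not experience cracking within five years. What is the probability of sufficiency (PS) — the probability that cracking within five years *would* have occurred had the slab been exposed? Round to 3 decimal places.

p₁ = P(outcome | exposed) = 1233/3758 = 0.3281
p₀ = P(outcome | unexposed) = 754/3608 = 0.20898
Under exogeneity and monotonicity, PS = (p₁ − p₀)/(1 − p₀).
PS = (0.3281 − 0.20898) / 0.79102 ≈ 0.1506

PS ≈ 0.151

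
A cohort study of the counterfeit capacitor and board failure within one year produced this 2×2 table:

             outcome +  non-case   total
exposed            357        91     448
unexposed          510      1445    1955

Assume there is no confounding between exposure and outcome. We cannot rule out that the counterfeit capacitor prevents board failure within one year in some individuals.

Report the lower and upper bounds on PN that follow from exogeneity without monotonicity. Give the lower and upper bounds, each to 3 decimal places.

0.673 ≤ PN ≤ 0.928

p₁ = P(outcome | exposed) = 357/448 = 0.79688
p₀ = P(outcome | unexposed) = 510/1955 = 0.26087
Under exogeneity alone the bounds on PN are max{0,(p₁−p₀)/p₁} ≤ PN ≤ min{1,(1−p₀)/p₁}.
  lower = (p₁ − p₀)/p₁ = 0.53601 / 0.79688 ≈ 0.6726
  upper = min{1, (1 − p₀)/p₁} = 0.73913 / 0.79688 ≈ 0.9275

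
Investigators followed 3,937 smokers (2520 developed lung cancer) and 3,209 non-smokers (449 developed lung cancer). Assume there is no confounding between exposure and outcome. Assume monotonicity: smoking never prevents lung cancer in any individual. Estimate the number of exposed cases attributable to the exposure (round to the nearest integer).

p₁ = P(outcome | exposed) = 2520/3937 = 0.64008
p₀ = P(outcome | unexposed) = 449/3209 = 0.13992
PN = (p₁ − p₀)/p₁ = (0.64008 − 0.13992) / 0.64008 ≈ 0.78140.
Attributable cases ≈ PN × (exposed cases) = 0.78140 × 2520 ≈ 1969.14.

about 1969 cases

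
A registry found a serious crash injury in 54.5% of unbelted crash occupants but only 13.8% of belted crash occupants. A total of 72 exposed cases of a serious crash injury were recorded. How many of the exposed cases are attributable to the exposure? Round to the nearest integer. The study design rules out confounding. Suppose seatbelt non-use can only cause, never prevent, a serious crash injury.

about 54 cases

p₁ = 0.545, p₀ = 0.138.
PN = (p₁ − p₀)/p₁ = (0.545 − 0.138) / 0.545 ≈ 0.74679.
Attributable cases ≈ PN × (exposed cases) = 0.74679 × 72 ≈ 53.77.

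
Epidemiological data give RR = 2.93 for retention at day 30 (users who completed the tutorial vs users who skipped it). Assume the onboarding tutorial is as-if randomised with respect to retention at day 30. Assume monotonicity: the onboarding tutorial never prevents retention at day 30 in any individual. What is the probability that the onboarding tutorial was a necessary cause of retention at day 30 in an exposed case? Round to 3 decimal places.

Under exogeneity and monotonicity, PN = (RR − 1) / RR = 1 − 1/RR.
PN = (2.93 − 1) / 2.93 = 1.93 / 2.93 ≈ 0.6587

PN ≈ 0.659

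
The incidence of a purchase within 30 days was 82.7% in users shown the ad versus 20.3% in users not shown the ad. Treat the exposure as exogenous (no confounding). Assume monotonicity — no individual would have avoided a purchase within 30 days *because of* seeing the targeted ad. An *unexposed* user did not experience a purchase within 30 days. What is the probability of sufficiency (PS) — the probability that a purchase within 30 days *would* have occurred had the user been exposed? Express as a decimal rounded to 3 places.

PS ≈ 0.783

p₁ = 0.827, p₀ = 0.203.
Under exogeneity and monotonicity, PS = (p₁ − p₀) / (1 − p₀).
PS = (0.827 − 0.203) / (1 − 0.203) = 0.624 / 0.797 ≈ 0.7829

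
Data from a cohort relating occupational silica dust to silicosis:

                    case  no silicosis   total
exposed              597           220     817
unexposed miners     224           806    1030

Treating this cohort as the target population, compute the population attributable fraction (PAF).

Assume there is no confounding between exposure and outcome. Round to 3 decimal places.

p₁ = P(outcome | exposed) = 597/817 = 0.73072
p₀ = P(outcome | unexposed) = 224/1030 = 0.21748
Exposure prevalence π = 817/1847 = 0.44234; overall risk P(Y=1) = 0.4445.
Under exogeneity, PAF = [P(Y=1) − p₀]/P(Y=1).
PAF = (0.4445 − 0.21748) / 0.4445 ≈ 0.5107

PAF ≈ 0.511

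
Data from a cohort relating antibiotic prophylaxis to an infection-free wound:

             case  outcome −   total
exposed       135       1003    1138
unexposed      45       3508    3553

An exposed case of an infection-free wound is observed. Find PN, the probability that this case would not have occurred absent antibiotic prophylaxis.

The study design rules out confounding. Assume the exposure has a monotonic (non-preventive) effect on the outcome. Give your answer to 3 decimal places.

PN ≈ 0.893

p₁ = P(outcome | exposed) = 135/1138 = 0.11863
p₀ = P(outcome | unexposed) = 45/3553 = 0.012665
Under exogeneity and monotonicity, PN = (p₁ − p₀)/p₁.
PN = (0.11863 − 0.012665) / 0.11863 ≈ 0.8932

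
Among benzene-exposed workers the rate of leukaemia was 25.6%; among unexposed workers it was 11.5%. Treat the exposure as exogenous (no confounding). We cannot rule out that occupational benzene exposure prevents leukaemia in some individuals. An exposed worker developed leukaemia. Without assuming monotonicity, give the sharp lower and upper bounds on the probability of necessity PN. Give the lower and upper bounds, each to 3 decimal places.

0.551 ≤ PN ≤ 1.000

p₁ = 0.256, p₀ = 0.115.
Under exogeneity alone the bounds on PN are max{0,(p₁−p₀)/p₁} ≤ PN ≤ min{1,(1−p₀)/p₁}.
  lower = (p₁ − p₀)/p₁ = 0.141 / 0.256 ≈ 0.5508
  upper = min{1, (1 − p₀)/p₁} = 0.885 / 0.256 ≈ 3.4570 → capped at 1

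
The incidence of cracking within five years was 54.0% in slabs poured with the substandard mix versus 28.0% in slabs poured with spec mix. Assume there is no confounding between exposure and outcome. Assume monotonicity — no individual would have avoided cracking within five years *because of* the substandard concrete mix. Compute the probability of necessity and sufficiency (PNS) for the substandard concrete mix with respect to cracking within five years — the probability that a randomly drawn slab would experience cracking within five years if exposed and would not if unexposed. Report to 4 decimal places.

PNS ≈ 0.2600

p₁ = 0.54, p₀ = 0.28.
Under exogeneity and monotonicity, PNS = p₁ − p₀.
PNS = 0.54 − 0.28 = 0.26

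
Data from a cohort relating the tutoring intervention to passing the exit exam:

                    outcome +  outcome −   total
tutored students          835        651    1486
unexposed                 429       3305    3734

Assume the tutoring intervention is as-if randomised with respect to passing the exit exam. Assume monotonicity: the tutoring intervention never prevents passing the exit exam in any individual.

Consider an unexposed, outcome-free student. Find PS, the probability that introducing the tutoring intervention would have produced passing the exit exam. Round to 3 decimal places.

p₁ = P(outcome | exposed) = 835/1486 = 0.56191
p₀ = P(outcome | unexposed) = 429/3734 = 0.11489
Under exogeneity and monotonicity, PS = (p₁ − p₀) / (1 − p₀).
PS = (0.56191 − 0.11489) / (1 − 0.11489) = 0.44702 / 0.88511 ≈ 0.5050

PS ≈ 0.505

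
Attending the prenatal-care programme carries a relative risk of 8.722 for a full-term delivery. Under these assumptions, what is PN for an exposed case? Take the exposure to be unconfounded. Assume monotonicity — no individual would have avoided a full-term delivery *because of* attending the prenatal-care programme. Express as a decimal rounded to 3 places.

Under exogeneity and monotonicity, PN = (RR − 1) / RR = 1 − 1/RR.
PN = (8.722 − 1) / 8.722 = 7.722 / 8.722 ≈ 0.8853

PN ≈ 0.885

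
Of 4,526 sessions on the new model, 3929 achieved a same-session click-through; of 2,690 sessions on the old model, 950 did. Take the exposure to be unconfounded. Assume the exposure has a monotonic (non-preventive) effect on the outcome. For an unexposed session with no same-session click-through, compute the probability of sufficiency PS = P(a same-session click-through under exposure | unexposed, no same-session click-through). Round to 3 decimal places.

p₁ = P(outcome | exposed) = 3929/4526 = 0.8681
p₀ = P(outcome | unexposed) = 950/2690 = 0.35316
Under exogeneity and monotonicity, PS = (p₁ − p₀) / (1 − p₀).
PS = (0.8681 − 0.35316) / (1 − 0.35316) = 0.51494 / 0.64684 ≈ 0.7961

PS ≈ 0.796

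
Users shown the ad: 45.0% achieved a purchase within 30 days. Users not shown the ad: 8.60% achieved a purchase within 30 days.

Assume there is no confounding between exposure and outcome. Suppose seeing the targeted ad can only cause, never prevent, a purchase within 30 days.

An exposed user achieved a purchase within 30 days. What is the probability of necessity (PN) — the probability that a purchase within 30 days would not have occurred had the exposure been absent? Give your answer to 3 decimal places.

PN ≈ 0.809

p₁ = 0.45, p₀ = 0.086.
Under exogeneity and monotonicity, PN = (p₁ − p₀) / p₁.
PN = (0.45 − 0.086) / 0.45 = 0.364 / 0.45 ≈ 0.8089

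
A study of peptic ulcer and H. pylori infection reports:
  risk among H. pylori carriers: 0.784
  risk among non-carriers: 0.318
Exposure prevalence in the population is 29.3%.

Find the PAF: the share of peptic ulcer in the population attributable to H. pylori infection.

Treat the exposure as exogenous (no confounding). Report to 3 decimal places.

Let p₁ = 0.784, p₀ = 0.318.
Overall risk P(Y=1) = π·p₁ + (1−π)·p₀ = 0.293×0.784 + 0.707×0.318 = 0.45454.
Under exogeneity, PAF = [P(Y=1) − p₀] / P(Y=1).
PAF = (0.45454 − 0.318) / 0.45454 ≈ 0.3004

PAF ≈ 0.300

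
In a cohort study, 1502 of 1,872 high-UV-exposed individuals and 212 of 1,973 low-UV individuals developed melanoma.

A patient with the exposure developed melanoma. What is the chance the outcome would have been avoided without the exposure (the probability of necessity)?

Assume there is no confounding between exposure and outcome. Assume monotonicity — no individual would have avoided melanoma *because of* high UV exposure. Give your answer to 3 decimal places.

p₁ = P(outcome | exposed) = 1502/1872 = 0.80235
p₀ = P(outcome | unexposed) = 212/1973 = 0.10745
Under exogeneity and monotonicity, PN = (p₁ − p₀) / p₁.
PN = (0.80235 − 0.10745) / 0.80235 = 0.6949 / 0.80235 ≈ 0.8661

PN ≈ 0.866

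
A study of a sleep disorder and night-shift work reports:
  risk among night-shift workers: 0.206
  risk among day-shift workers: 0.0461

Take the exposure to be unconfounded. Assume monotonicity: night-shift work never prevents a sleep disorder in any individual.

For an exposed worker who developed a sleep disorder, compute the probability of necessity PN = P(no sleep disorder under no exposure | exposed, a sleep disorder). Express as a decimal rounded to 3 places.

PN ≈ 0.776

Let p₁ = 0.206, p₀ = 0.0461.
Under exogeneity and monotonicity, PN = (p₁ − p₀) / p₁.
PN = (0.206 − 0.0461) / 0.206 = 0.1599 / 0.206 ≈ 0.7762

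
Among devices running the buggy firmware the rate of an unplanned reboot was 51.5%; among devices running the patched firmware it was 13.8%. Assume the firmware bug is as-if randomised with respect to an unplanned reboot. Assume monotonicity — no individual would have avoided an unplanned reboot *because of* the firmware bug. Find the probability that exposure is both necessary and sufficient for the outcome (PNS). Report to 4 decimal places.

p₁ = 0.515, p₀ = 0.138.
Under exogeneity and monotonicity, PNS = p₁ − p₀.
PNS = 0.515 − 0.138 = 0.377

PNS ≈ 0.3770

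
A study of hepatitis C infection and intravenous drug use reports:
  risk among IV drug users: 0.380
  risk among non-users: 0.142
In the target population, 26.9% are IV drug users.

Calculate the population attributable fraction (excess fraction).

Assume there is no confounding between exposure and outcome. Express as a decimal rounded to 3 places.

PAF ≈ 0.311

Let p₁ = 0.38, p₀ = 0.142.
Overall risk P(Y=1) = π·p₁ + (1−π)·p₀ = 0.269×0.38 + 0.731×0.142 = 0.20602.
Under exogeneity, PAF = [P(Y=1) − p₀] / P(Y=1).
PAF = (0.20602 − 0.142) / 0.20602 ≈ 0.3108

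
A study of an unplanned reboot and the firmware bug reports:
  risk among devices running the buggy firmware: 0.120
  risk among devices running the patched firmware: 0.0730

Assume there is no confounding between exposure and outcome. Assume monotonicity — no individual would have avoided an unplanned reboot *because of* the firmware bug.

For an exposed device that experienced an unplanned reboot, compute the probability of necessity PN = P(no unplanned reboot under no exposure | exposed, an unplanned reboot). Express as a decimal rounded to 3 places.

Let p₁ = 0.12, p₀ = 0.073.
Under exogeneity and monotonicity, PN = (p₁ − p₀) / p₁.
PN = (0.12 − 0.073) / 0.12 = 0.047 / 0.12 ≈ 0.3917

PN ≈ 0.392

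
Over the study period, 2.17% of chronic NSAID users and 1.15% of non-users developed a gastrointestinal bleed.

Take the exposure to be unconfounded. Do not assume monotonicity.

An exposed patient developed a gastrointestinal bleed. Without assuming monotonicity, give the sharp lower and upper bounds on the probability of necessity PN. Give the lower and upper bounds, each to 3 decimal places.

p₁ = 0.0217, p₀ = 0.0115.
Under exogeneity alone the bounds on PN are max{0,(p₁−p₀)/p₁} ≤ PN ≤ min{1,(1−p₀)/p₁}.
  lower = (p₁ − p₀)/p₁ = 0.0102 / 0.0217 ≈ 0.4700
  upper = min{1, (1 − p₀)/p₁} = 0.9885 / 0.0217 ≈ 45.5530 → capped at 1

0.470 ≤ PN ≤ 1.000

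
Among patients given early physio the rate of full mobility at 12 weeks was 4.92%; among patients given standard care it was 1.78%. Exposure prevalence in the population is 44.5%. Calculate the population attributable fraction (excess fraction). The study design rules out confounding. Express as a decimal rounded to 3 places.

PAF ≈ 0.440

p₁ = 0.0492, p₀ = 0.0178.
Overall risk P(Y=1) = π·p₁ + (1−π)·p₀ = 0.445×0.0492 + 0.555×0.0178 = 0.031773.
Under exogeneity, PAF = [P(Y=1) − p₀] / P(Y=1).
PAF = (0.031773 − 0.0178) / 0.031773 ≈ 0.4398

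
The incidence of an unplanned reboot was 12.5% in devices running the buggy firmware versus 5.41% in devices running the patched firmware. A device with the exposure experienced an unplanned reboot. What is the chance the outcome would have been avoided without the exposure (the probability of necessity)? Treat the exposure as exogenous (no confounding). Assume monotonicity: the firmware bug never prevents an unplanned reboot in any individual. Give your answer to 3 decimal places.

PN ≈ 0.567

p₁ = 0.125, p₀ = 0.0541.
Under exogeneity and monotonicity, PN = (p₁ − p₀) / p₁.
PN = (0.125 − 0.0541) / 0.125 = 0.0709 / 0.125 ≈ 0.5672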